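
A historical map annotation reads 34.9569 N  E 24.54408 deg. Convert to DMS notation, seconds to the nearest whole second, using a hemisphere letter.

φ: 0.956900 × 60 = 57.41400′ → 57′, remainder × 60 = 24.84″
Longitude: 0.544080 × 60 = 32.64480′ → 32′, remainder × 60 = 38.69″

34°57′25″ N, 24°32′39″ E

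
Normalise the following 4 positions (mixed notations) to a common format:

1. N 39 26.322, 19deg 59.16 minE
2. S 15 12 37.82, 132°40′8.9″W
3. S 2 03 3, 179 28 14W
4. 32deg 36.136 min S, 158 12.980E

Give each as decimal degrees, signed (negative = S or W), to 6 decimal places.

1. 39.438700, 19.986000
2. -15.210506, -132.669139
3. -2.050833, -179.470556
4. -32.602267, 158.216333

Point 1:
  Latitude: 39 + 26.322/60 = 39.4387000
  N ⇒ keep positive
  λ: 19 + 59.16/60 = 19.9860000
  E ⇒ keep positive
Point 2:
  φ: 15° + 12/60 + 37.82/3600 = 15 + 0.200000 + 0.010506 = 15.2105056
  S → negative
  Longitude: 132° + 40/60 + 8.9/3600 = 132 + 0.666667 + 0.002472 = 132.6691389
  hemisphere W, so the sign is −
Point 3:
  φ: 2 + 3/60 + 3/3600 = 2.0508333
  S ⇒ negate
  λ: 28′ + 14″ = 28.23333′; 179 + 28.23333/60 = 179.4705556
  W → negative
Point 4:
  Lat: 32 + 36.136/60 = 32.6022667
  S → negative
  Longitude: 12.98′ = 0.216333°; total 158.2163333
  E → positive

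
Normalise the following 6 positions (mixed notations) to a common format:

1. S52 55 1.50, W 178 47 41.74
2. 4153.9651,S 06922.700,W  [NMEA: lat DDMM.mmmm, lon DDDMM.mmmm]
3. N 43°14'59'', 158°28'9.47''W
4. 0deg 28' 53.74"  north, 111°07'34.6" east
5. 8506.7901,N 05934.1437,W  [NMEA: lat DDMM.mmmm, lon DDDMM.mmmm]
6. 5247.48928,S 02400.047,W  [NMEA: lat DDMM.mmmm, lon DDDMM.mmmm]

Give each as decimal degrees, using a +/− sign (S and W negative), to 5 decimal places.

1. -52.91708, -178.79493
2. -41.89942, -69.37833
3. 43.24972, -158.46930
4. 0.48159, 111.12628
5. 85.11317, -59.56906
6. -52.79149, -24.00078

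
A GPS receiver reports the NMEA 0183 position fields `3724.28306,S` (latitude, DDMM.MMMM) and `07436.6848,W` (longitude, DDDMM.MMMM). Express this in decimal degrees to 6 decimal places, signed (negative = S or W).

-37.404718, -74.611413

Lat: degrees = first 2 digits = 37, minutes = 24.28306; 37 + 24.28306/60 = 37.4047177
hemisphere S, so the sign is −
Longitude: split at 3 digits → 074° and 36.6848′; 74 + 36.6848/60 = 74.6114133
W ⇒ negate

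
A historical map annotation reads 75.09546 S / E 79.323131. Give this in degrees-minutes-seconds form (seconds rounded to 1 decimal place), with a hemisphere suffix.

75°05′43.7″ S, 79°19′23.3″ E

Lat: whole degrees 75; 5.72760′ → 5′ and 43.656″
λ: 0.323131° → 19.38786′; 0.38786 × 60 = 23.272″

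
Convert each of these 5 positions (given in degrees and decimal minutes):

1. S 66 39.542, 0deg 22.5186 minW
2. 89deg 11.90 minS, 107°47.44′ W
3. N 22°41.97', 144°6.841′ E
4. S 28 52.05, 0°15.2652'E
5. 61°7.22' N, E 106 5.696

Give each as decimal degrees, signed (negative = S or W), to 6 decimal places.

1. -66.659033, -0.375310
2. -89.198333, -107.790667
3. 22.699500, 144.114017
4. -28.867500, 0.254420
5. 61.120333, 106.094933

Point 1:
  Lat: 39.542′ = 0.659033°; total 66.6590333
  S ⇒ negate
  Lon: 22.5186′ = 0.375310°; total 0.3753100
  W ⇒ negate
Point 2:
  Latitude: 89 + 11.9/60 = 89.1983333
  S ⇒ negate
  Lon: 107 + 47.44/60 = 107.7906667
  W ⇒ negate
Point 3:
  Lat: 41.97′ = 0.699500°; total 22.6995000
  N ⇒ keep positive
  λ: 6.841′ = 0.114017°; total 144.1140167
  E → positive
Point 4:
  φ: 52.05′ = 0.867500°; total 28.8675000
  S → negative
  λ: 15.2652′ = 0.254420°; total 0.2544200
  E → positive
Point 5:
  Latitude: 7.22′ = 0.120333°; total 61.1203333
  N ⇒ keep positive
  Lon: 106 + 5.696/60 = 106.0949333
  E ⇒ keep positive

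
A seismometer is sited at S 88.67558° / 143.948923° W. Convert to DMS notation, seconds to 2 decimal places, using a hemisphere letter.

Lat: 0.675580° → 40.53480′; 0.53480 × 60 = 32.0880″
Lon: whole degrees 143; 56.93538′ → 56′ and 56.1228″

88°40′32.09″ S, 143°56′56.12″ W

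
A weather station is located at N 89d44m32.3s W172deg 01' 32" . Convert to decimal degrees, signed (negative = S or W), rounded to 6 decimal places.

Lat: 44′ + 32.3″ = 44.53833′; 89 + 44.53833/60 = 89.7423056
N ⇒ keep positive
Longitude: 172° + 1/60 + 32/3600 = 172 + 0.016667 + 0.008889 = 172.0255556
W ⇒ negate

89.742306, -172.025556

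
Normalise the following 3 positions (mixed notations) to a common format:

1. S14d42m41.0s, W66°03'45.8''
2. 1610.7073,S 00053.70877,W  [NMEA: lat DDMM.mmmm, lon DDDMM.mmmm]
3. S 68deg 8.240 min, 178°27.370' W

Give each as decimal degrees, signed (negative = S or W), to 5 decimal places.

Point 1:
  Lat: 14 + 42/60 + 41/3600 = 14.711389
  S → negative
  Lon: 66° + 3/60 + 45.8/3600 = 66 + 0.050000 + 0.012722 = 66.062722
  W → negative
Point 2:
  Lat: degrees = first 2 digits = 16, minutes = 10.7073; 16 + 10.7073/60 = 16.178455
  hemisphere S, so the sign is −
  λ: split at 3 digits → 000° and 53.70877′; 0 + 53.70877/60 = 0.895146
  W → negative
Point 3:
  φ: 8.24′ = 0.137333°; total 68.137333
  S → negative
  Longitude: 178 + 27.37/60 = 178.456167
  W → negative

1. -14.71139, -66.06272
2. -16.17846, -0.89515
3. -68.13733, -178.45617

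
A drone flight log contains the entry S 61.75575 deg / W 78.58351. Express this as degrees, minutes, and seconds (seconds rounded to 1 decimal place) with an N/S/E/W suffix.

61°45′20.7″ S, 78°35′0.6″ W

φ: 0.755750 × 60 = 45.34500′ → 45′, remainder × 60 = 20.700″
Longitude: 0.583510° → 35.01060′; 0.01060 × 60 = 0.636″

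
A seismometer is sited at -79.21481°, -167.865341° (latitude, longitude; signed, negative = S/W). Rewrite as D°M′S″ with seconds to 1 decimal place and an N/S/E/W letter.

79°12′53.3″ S, 167°51′55.2″ W

Latitude is negative → S; |value| = 79.214810
φ: 0.214810 × 60 = 12.88860′ → 12′, remainder × 60 = 53.316″
Longitude is negative → W; |value| = 167.865341
Lon: whole degrees 167; 51.92046′ → 51′ and 55.228″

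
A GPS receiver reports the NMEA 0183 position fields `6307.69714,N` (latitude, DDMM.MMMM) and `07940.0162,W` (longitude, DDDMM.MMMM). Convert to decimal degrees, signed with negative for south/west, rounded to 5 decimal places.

φ: degrees = first 2 digits = 63, minutes = 7.69714; 63 + 7.69714/60 = 63.128286
N ⇒ keep positive
Lon: split at 3 digits → 079° and 40.0162′; 79 + 40.0162/60 = 79.666937
W → negative

63.12829, -79.66694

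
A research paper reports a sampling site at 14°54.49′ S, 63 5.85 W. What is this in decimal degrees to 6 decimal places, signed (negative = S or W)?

-14.908167, -63.097500

Latitude: 14 + 54.49/60 = 14.9081667
S → negative
λ: 63 + 5.85/60 = 63.0975000
W → negative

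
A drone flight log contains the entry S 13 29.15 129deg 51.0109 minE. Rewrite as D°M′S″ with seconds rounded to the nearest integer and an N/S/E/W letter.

Lat: fractional minutes 0.15000 × 60 = 9.00″
Lon: 51.01090′ → 51′ and 0.01090 × 60 = 0.65″

13°29′9″ S, 129°51′1″ E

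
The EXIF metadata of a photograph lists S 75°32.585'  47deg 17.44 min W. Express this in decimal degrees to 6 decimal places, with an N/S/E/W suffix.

Latitude: 75 + 32.585/60 = 75.5430833
Longitude: 47 + 17.44/60 = 47.2906667

75.543083° S, 47.290667° W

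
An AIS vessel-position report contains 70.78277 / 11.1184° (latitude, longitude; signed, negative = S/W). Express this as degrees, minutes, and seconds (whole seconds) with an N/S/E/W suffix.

φ: 0.782770° → 46.96620′; 0.96620 × 60 = 57.97″
λ: 0.118400 × 60 = 7.10400′ → 7′, remainder × 60 = 6.24″

70°46′58″ N, 11°07′6″ E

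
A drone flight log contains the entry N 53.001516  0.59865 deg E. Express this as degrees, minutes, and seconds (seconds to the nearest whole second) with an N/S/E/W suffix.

53°00′5″ N, 0°35′55″ E

Lat: 0.001516 × 60 = 0.09096′ → 0′, remainder × 60 = 5.46″
Longitude: whole degrees 0; 35.91900′ → 35′ and 55.14″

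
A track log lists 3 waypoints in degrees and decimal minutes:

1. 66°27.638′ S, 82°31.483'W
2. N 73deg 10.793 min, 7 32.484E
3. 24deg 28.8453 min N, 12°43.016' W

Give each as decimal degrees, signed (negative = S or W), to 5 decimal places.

Point 1:
  Lat: 27.638′ = 0.460633°; total 66.460633
  hemisphere S, so the sign is −
  Lon: 82 + 31.483/60 = 82.524717
  hemisphere W, so the sign is −
Point 2:
  Latitude: 10.793′ = 0.179883°; total 73.179883
  N → positive
  Lon: 7 + 32.484/60 = 7.541400
  E → positive
Point 3:
  Latitude: 24 + 28.8453/60 = 24.480755
  N ⇒ keep positive
  Longitude: 43.016′ = 0.716933°; total 12.716933
  W → negative

1. -66.46063, -82.52472
2. 73.17988, 7.54140
3. 24.48076, -12.71693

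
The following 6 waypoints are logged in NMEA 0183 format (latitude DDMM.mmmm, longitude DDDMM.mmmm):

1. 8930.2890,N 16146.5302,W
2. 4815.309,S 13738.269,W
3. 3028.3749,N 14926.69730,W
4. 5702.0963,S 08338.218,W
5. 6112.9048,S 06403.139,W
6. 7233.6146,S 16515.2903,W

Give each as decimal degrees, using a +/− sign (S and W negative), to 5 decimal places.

1. 89.50482, -161.77550
2. -48.25515, -137.63782
3. 30.47292, -149.44496
4. -57.03494, -83.63697
5. -61.21508, -64.05232
6. -72.56024, -165.25484

Point 1:
  Latitude: degrees = first 2 digits = 89, minutes = 30.289; 89 + 30.289/60 = 89.504817
  N → positive
  Longitude: degrees = first 3 digits = 161, minutes = 46.5302; 161 + 46.5302/60 = 161.775503
  W → negative
Point 2:
  φ: split at 2 digits → 48° and 15.309′; 48 + 15.309/60 = 48.255150
  hemisphere S, so the sign is −
  Longitude: degrees = first 3 digits = 137, minutes = 38.269; 137 + 38.269/60 = 137.637817
  hemisphere W, so the sign is −
Point 3:
  φ: degrees = first 2 digits = 30, minutes = 28.3749; 30 + 28.3749/60 = 30.472915
  N ⇒ keep positive
  λ: split at 3 digits → 149° and 26.6973′; 149 + 26.6973/60 = 149.444955
  W → negative
Point 4:
  Lat: degrees = first 2 digits = 57, minutes = 2.0963; 57 + 2.0963/60 = 57.034938
  S ⇒ negate
  Lon: split at 3 digits → 083° and 38.218′; 83 + 38.218/60 = 83.636967
  hemisphere W, so the sign is −
Point 5:
  Latitude: degrees = first 2 digits = 61, minutes = 12.9048; 61 + 12.9048/60 = 61.215080
  S → negative
  Lon: split at 3 digits → 064° and 3.139′; 64 + 3.139/60 = 64.052317
  W ⇒ negate
Point 6:
  φ: degrees = first 2 digits = 72, minutes = 33.6146; 72 + 33.6146/60 = 72.560243
  S → negative
  λ: degrees = first 3 digits = 165, minutes = 15.2903; 165 + 15.2903/60 = 165.254838
  W → negative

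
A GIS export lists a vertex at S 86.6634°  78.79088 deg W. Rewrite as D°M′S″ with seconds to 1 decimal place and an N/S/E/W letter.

86°39′48.2″ S, 78°47′27.2″ W

φ: 0.663400° → 39.80400′; 0.80400 × 60 = 48.240″
Lon: 0.790880 × 60 = 47.45280′ → 47′, remainder × 60 = 27.168″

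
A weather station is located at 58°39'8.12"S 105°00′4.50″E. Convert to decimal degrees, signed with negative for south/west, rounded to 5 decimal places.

-58.65226, 105.00125

Lat: 58 + 39/60 + 8.12/3600 = 58.652256
S ⇒ negate
Longitude: 105° + 0/60 + 4.5/3600 = 105 + 0.000000 + 0.001250 = 105.001250
E ⇒ keep positive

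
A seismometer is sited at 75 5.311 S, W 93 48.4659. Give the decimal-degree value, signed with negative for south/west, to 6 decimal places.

Latitude: 75 + 5.311/60 = 75.0885167
S → negative
Longitude: 48.4659′ = 0.807765°; total 93.8077650
W → negative

-75.088517, -93.807765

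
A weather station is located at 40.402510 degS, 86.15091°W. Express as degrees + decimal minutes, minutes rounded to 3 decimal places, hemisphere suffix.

40° 24.151′ S, 86° 9.055′ W

φ: 40° + 0.402510 × 60 = 40° 24.15060′
λ: fractional part 0.150910 → 9.05460 minutes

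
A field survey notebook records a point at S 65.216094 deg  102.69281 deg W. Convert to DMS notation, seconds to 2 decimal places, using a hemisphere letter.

φ: 0.216094 × 60 = 12.96564′ → 12′, remainder × 60 = 57.9384″
Lon: whole degrees 102; 41.56860′ → 41′ and 34.1160″

65°12′57.94″ S, 102°41′34.12″ W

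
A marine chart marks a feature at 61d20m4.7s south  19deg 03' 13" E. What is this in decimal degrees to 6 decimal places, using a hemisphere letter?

61.334639° S, 19.053611° E

Latitude: 61° + 20/60 + 4.7/3600 = 61 + 0.333333 + 0.001306 = 61.3346389
λ: 19° + 3/60 + 13/3600 = 19 + 0.050000 + 0.003611 = 19.0536111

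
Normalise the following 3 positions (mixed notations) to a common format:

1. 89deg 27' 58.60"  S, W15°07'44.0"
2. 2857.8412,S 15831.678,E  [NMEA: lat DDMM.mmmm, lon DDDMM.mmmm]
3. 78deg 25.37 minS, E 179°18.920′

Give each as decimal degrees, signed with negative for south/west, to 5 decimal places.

Point 1:
  Latitude: 89 + 27/60 + 58.6/3600 = 89.466278
  S → negative
  λ: 7′ + 44″ = 7.73333′; 15 + 7.73333/60 = 15.128889
  W ⇒ negate
Point 2:
  φ: split at 2 digits → 28° and 57.8412′; 28 + 57.8412/60 = 28.964020
  S → negative
  Lon: split at 3 digits → 158° and 31.678′; 158 + 31.678/60 = 158.527967
  E ⇒ keep positive
Point 3:
  Lat: 25.37′ = 0.422833°; total 78.422833
  hemisphere S, so the sign is −
  Longitude: 18.92′ = 0.315333°; total 179.315333
  E ⇒ keep positive

1. -89.46628, -15.12889
2. -28.96402, 158.52797
3. -78.42283, 179.31533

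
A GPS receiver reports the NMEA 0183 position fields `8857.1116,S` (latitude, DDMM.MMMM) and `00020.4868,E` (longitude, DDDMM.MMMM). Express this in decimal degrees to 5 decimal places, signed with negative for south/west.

-88.95186, 0.34145

Latitude: degrees = first 2 digits = 88, minutes = 57.1116; 88 + 57.1116/60 = 88.951860
S → negative
λ: degrees = first 3 digits = 0, minutes = 20.4868; 0 + 20.4868/60 = 0.341447
E ⇒ keep positive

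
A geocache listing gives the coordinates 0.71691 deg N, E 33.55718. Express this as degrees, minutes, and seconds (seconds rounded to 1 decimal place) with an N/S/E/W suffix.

φ: 0.716910 × 60 = 43.01460′ → 43′, remainder × 60 = 0.876″
Longitude: 0.557180° → 33.43080′; 0.43080 × 60 = 25.848″

0°43′0.9″ N, 33°33′25.8″ E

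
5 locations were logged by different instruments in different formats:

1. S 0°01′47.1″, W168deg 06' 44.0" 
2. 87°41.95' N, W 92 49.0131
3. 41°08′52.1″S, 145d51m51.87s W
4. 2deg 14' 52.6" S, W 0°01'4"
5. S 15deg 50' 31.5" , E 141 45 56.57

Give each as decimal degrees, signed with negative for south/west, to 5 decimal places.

Point 1:
  Latitude: 0 + 1/60 + 47.1/3600 = 0.029750
  hemisphere S, so the sign is −
  Lon: 168° + 6/60 + 44/3600 = 168 + 0.100000 + 0.012222 = 168.112222
  W → negative
Point 2:
  Lat: 41.95′ = 0.699167°; total 87.699167
  N ⇒ keep positive
  λ: 92 + 49.0131/60 = 92.816885
  W → negative
Point 3:
  Lat: 41 + 8/60 + 52.1/3600 = 41.147806
  S ⇒ negate
  Lon: 145° + 51/60 + 51.87/3600 = 145 + 0.850000 + 0.014408 = 145.864408
  W ⇒ negate
Point 4:
  φ: 2 + 14/60 + 52.6/3600 = 2.247944
  S → negative
  Lon: 0 + 1/60 + 4/3600 = 0.017778
  W → negative
Point 5:
  Lat: 50′ + 31.5″ = 50.52500′; 15 + 50.52500/60 = 15.842083
  hemisphere S, so the sign is −
  Lon: 141 + 45/60 + 56.57/3600 = 141.765714
  E ⇒ keep positive

1. -0.02975, -168.11222
2. 87.69917, -92.81689
3. -41.14781, -145.86441
4. -2.24794, -0.01778
5. -15.84208, 141.76571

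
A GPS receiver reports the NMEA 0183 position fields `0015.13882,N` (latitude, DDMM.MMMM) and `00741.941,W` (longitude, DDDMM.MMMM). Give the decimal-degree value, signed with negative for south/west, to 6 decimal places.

Lat: degrees = first 2 digits = 0, minutes = 15.13882; 0 + 15.13882/60 = 0.2523137
N → positive
Longitude: split at 3 digits → 007° and 41.941′; 7 + 41.941/60 = 7.6990167
W ⇒ negate

0.252314, -7.699017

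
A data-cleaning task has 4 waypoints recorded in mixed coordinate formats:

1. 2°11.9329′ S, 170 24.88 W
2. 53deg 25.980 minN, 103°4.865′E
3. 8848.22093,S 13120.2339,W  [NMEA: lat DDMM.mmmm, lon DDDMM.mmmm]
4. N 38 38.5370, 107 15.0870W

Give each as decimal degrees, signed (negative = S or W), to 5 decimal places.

1. -2.19888, -170.41467
2. 53.43300, 103.08108
3. -88.80368, -131.33723
4. 38.64228, -107.25145

Point 1:
  Latitude: 2 + 11.9329/60 = 2.198882
  S → negative
  Longitude: 170 + 24.88/60 = 170.414667
  W → negative
Point 2:
  Latitude: 25.98′ = 0.433000°; total 53.433000
  N ⇒ keep positive
  Lon: 103 + 4.865/60 = 103.081083
  E ⇒ keep positive
Point 3:
  Latitude: split at 2 digits → 88° and 48.22093′; 88 + 48.22093/60 = 88.803682
  S → negative
  λ: degrees = first 3 digits = 131, minutes = 20.2339; 131 + 20.2339/60 = 131.337232
  W → negative
Point 4:
  φ: 38.537′ = 0.642283°; total 38.642283
  N → positive
  Lon: 15.087′ = 0.251450°; total 107.251450
  W → negative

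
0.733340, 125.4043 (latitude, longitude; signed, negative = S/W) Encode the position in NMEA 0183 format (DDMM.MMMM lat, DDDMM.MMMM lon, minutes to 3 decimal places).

0044.000,N / 12524.258,E

Lat: minutes = (0.733340 − 0) × 60 = 44.00040
λ: minutes = (125.404300 − 125) × 60 = 24.25800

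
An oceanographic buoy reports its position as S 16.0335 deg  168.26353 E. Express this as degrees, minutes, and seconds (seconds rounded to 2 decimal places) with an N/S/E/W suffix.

16°02′0.60″ S, 168°15′48.71″ E

Latitude: whole degrees 16; 2.01000′ → 2′ and 0.6000″
λ: whole degrees 168; 15.81180′ → 15′ and 48.7080″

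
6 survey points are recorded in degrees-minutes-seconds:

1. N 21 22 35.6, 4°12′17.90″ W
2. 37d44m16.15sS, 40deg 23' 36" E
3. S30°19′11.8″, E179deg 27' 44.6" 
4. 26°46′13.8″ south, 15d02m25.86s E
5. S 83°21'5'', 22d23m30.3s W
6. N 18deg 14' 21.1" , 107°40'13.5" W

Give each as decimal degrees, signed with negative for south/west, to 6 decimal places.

1. 21.376556, -4.204972
2. -37.737819, 40.393333
3. -30.319944, 179.462389
4. -26.770500, 15.040517
5. -83.351389, -22.391750
6. 18.239194, -107.670417

Point 1:
  Lat: 22′ + 35.6″ = 22.59333′; 21 + 22.59333/60 = 21.3765556
  N ⇒ keep positive
  Longitude: 4° + 12/60 + 17.9/3600 = 4 + 0.200000 + 0.004972 = 4.2049722
  W → negative
Point 2:
  Lat: 37° + 44/60 + 16.15/3600 = 37 + 0.733333 + 0.004486 = 37.7378194
  S ⇒ negate
  λ: 23′ + 36″ = 23.60000′; 40 + 23.60000/60 = 40.3933333
  E → positive
Point 3:
  Lat: 30 + 19/60 + 11.8/3600 = 30.3199444
  hemisphere S, so the sign is −
  Lon: 179° + 27/60 + 44.6/3600 = 179 + 0.450000 + 0.012389 = 179.4623889
  E → positive
Point 4:
  φ: 26 + 46/60 + 13.8/3600 = 26.7705000
  S → negative
  Longitude: 15 + 2/60 + 25.86/3600 = 15.0405167
  E ⇒ keep positive
Point 5:
  Latitude: 21′ + 5″ = 21.08333′; 83 + 21.08333/60 = 83.3513889
  S → negative
  Longitude: 22 + 23/60 + 30.3/3600 = 22.3917500
  W ⇒ negate
Point 6:
  Latitude: 18 + 14/60 + 21.1/3600 = 18.2391944
  N ⇒ keep positive
  λ: 107° + 40/60 + 13.5/3600 = 107 + 0.666667 + 0.003750 = 107.6704167
  W → negative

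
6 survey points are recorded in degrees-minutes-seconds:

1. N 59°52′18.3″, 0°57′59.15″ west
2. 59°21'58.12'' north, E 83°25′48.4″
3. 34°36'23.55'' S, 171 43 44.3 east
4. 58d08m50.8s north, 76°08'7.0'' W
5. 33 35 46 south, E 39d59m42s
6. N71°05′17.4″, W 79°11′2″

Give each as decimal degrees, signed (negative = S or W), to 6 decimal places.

1. 59.871750, -0.966431
2. 59.366144, 83.430111
3. -34.606542, 171.728972
4. 58.147444, -76.135278
5. -33.596111, 39.995000
6. 71.088167, -79.183889

Point 1:
  φ: 52′ + 18.3″ = 52.30500′; 59 + 52.30500/60 = 59.8717500
  N → positive
  Longitude: 0 + 57/60 + 59.15/3600 = 0.9664306
  hemisphere W, so the sign is −
Point 2:
  Latitude: 59 + 21/60 + 58.12/3600 = 59.3661444
  N ⇒ keep positive
  Lon: 25′ + 48.4″ = 25.80667′; 83 + 25.80667/60 = 83.4301111
  E ⇒ keep positive
Point 3:
  Latitude: 34° + 36/60 + 23.55/3600 = 34 + 0.600000 + 0.006542 = 34.6065417
  S → negative
  λ: 43′ + 44.3″ = 43.73833′; 171 + 43.73833/60 = 171.7289722
  E → positive
Point 4:
  Lat: 58° + 8/60 + 50.8/3600 = 58 + 0.133333 + 0.014111 = 58.1474444
  N → positive
  Lon: 76 + 8/60 + 7/3600 = 76.1352778
  W ⇒ negate
Point 5:
  Latitude: 35′ + 46″ = 35.76667′; 33 + 35.76667/60 = 33.5961111
  hemisphere S, so the sign is −
  Longitude: 59′ + 42″ = 59.70000′; 39 + 59.70000/60 = 39.9950000
  E → positive
Point 6:
  Lat: 71° + 5/60 + 17.4/3600 = 71 + 0.083333 + 0.004833 = 71.0881667
  N ⇒ keep positive
  Lon: 11′ + 2″ = 11.03333′; 79 + 11.03333/60 = 79.1838889
  W → negative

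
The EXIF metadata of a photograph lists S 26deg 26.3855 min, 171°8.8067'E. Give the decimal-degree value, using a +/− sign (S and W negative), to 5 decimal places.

-26.43976, 171.14678

φ: 26 + 26.3855/60 = 26.439758
hemisphere S, so the sign is −
Lon: 171 + 8.8067/60 = 171.146778
E → positive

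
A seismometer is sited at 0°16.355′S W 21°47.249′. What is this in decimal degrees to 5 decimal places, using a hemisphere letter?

Latitude: 16.355′ = 0.272583°; total 0.272583
Lon: 47.249′ = 0.787483°; total 21.787483

0.27258° S, 21.78748° W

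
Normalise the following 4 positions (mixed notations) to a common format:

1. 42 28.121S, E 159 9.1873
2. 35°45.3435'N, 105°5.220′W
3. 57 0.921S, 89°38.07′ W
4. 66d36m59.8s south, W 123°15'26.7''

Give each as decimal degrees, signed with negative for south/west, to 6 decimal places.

1. -42.468683, 159.153122
2. 35.755725, -105.087000
3. -57.015350, -89.634500
4. -66.616611, -123.257417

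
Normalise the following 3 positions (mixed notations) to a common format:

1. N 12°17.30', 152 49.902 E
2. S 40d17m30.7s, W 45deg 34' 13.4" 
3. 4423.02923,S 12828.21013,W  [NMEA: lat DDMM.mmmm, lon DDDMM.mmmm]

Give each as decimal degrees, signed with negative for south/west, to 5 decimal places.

Point 1:
  Latitude: 12 + 17.3/60 = 12.288333
  N ⇒ keep positive
  Longitude: 49.902′ = 0.831700°; total 152.831700
  E ⇒ keep positive
Point 2:
  Lat: 40° + 17/60 + 30.7/3600 = 40 + 0.283333 + 0.008528 = 40.291861
  S ⇒ negate
  Lon: 34′ + 13.4″ = 34.22333′; 45 + 34.22333/60 = 45.570389
  W → negative
Point 3:
  φ: split at 2 digits → 44° and 23.02923′; 44 + 23.02923/60 = 44.383821
  S ⇒ negate
  Longitude: degrees = first 3 digits = 128, minutes = 28.21013; 128 + 28.21013/60 = 128.470169
  hemisphere W, so the sign is −

1. 12.28833, 152.83170
2. -40.29186, -45.57039
3. -44.38382, -128.47017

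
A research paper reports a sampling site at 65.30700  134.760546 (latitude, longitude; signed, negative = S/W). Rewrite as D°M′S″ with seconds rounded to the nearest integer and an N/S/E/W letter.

65°18′25″ N, 134°45′38″ E

Lat: 0.307000 × 60 = 18.42000′ → 18′, remainder × 60 = 25.20″
Longitude: whole degrees 134; 45.63276′ → 45′ and 37.97″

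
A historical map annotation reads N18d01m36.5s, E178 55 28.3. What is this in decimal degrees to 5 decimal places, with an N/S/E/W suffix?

18.02681° N, 178.92453° E

Latitude: 1′ + 36.5″ = 1.60833′; 18 + 1.60833/60 = 18.026806
Lon: 178° + 55/60 + 28.3/3600 = 178 + 0.916667 + 0.007861 = 178.924528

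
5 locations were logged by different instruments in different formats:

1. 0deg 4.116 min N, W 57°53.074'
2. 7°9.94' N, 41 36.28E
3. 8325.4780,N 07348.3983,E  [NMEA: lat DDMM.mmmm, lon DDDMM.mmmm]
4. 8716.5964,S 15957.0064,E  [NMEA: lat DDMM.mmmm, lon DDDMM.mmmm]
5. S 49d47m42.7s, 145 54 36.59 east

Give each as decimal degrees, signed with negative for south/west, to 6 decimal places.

Point 1:
  φ: 4.116′ = 0.068600°; total 0.0686000
  N → positive
  λ: 57 + 53.074/60 = 57.8845667
  W ⇒ negate
Point 2:
  Latitude: 7 + 9.94/60 = 7.1656667
  N ⇒ keep positive
  Lon: 41 + 36.28/60 = 41.6046667
  E ⇒ keep positive
Point 3:
  Lat: split at 2 digits → 83° and 25.478′; 83 + 25.478/60 = 83.4246333
  N → positive
  Longitude: degrees = first 3 digits = 73, minutes = 48.3983; 73 + 48.3983/60 = 73.8066383
  E ⇒ keep positive
Point 4:
  Lat: degrees = first 2 digits = 87, minutes = 16.5964; 87 + 16.5964/60 = 87.2766067
  S → negative
  λ: degrees = first 3 digits = 159, minutes = 57.0064; 159 + 57.0064/60 = 159.9501067
  E ⇒ keep positive
Point 5:
  Latitude: 47′ + 42.7″ = 47.71167′; 49 + 47.71167/60 = 49.7951944
  S ⇒ negate
  Lon: 145° + 54/60 + 36.59/3600 = 145 + 0.900000 + 0.010164 = 145.9101639
  E ⇒ keep positive

1. 0.068600, -57.884567
2. 7.165667, 41.604667
3. 83.424633, 73.806638
4. -87.276607, 159.950107
5. -49.795194, 145.910164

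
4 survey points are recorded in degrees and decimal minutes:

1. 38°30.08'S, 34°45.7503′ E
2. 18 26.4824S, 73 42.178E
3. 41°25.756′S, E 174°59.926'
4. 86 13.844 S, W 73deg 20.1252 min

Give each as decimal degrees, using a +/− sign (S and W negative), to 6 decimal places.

Point 1:
  Latitude: 30.08′ = 0.501333°; total 38.5013333
  S ⇒ negate
  Lon: 45.7503′ = 0.762505°; total 34.7625050
  E ⇒ keep positive
Point 2:
  φ: 18 + 26.4824/60 = 18.4413733
  S → negative
  Longitude: 42.178′ = 0.702967°; total 73.7029667
  E ⇒ keep positive
Point 3:
  φ: 41 + 25.756/60 = 41.4292667
  S ⇒ negate
  Longitude: 174 + 59.926/60 = 174.9987667
  E → positive
Point 4:
  φ: 13.844′ = 0.230733°; total 86.2307333
  hemisphere S, so the sign is −
  Longitude: 73 + 20.1252/60 = 73.3354200
  W → negative

1. -38.501333, 34.762505
2. -18.441373, 73.702967
3. -41.429267, 174.998767
4. -86.230733, -73.335420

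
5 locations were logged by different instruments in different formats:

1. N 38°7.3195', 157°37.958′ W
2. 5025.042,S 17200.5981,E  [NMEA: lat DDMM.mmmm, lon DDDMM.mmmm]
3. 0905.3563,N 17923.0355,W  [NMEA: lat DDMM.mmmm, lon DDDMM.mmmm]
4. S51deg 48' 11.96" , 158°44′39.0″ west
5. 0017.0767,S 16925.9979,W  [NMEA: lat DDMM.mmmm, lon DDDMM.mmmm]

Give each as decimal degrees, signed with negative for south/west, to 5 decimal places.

Point 1:
  φ: 38 + 7.3195/60 = 38.121992
  N → positive
  Lon: 37.958′ = 0.632633°; total 157.632633
  hemisphere W, so the sign is −
Point 2:
  Latitude: split at 2 digits → 50° and 25.042′; 50 + 25.042/60 = 50.417367
  hemisphere S, so the sign is −
  Lon: split at 3 digits → 172° and 0.5981′; 172 + 0.5981/60 = 172.009968
  E → positive
Point 3:
  φ: split at 2 digits → 09° and 5.3563′; 9 + 5.3563/60 = 9.089272
  N ⇒ keep positive
  Longitude: split at 3 digits → 179° and 23.0355′; 179 + 23.0355/60 = 179.383925
  W ⇒ negate
Point 4:
  Latitude: 48′ + 11.96″ = 48.19933′; 51 + 48.19933/60 = 51.803322
  S ⇒ negate
  Lon: 158° + 44/60 + 39/3600 = 158 + 0.733333 + 0.010833 = 158.744167
  W → negative
Point 5:
  φ: degrees = first 2 digits = 0, minutes = 17.0767; 0 + 17.0767/60 = 0.284612
  S ⇒ negate
  Longitude: degrees = first 3 digits = 169, minutes = 25.9979; 169 + 25.9979/60 = 169.433298
  W ⇒ negate

1. 38.12199, -157.63263
2. -50.41737, 172.00997
3. 9.08927, -179.38393
4. -51.80332, -158.74417
5. -0.28461, -169.43330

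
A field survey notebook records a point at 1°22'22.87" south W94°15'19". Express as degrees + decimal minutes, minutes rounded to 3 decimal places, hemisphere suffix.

Latitude: 22 + 22.87/60 = 22.38117′
Lon: 15 + 19/60 = 15.31667′

1° 22.381′ S, 94° 15.317′ W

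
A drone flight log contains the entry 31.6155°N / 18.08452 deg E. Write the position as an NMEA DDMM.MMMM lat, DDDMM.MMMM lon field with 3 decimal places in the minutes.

3136.930,N / 01805.071,E

Latitude: fractional part 0.615500 → 36.93000 minutes
λ: 18° + 0.084520 × 60 = 18° 5.07120′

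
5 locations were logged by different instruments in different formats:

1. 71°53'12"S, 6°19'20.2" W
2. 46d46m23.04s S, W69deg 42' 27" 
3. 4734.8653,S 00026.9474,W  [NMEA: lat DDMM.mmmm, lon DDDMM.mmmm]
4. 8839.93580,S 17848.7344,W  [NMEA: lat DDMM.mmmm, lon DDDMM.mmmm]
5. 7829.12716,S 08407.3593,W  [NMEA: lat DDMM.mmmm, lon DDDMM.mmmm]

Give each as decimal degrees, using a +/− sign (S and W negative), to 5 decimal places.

1. -71.88667, -6.32228
2. -46.77307, -69.70750
3. -47.58109, -0.44912
4. -88.66560, -178.81224
5. -78.48545, -84.12266

Point 1:
  Latitude: 71° + 53/60 + 12/3600 = 71 + 0.883333 + 0.003333 = 71.886667
  S → negative
  Lon: 19′ + 20.2″ = 19.33667′; 6 + 19.33667/60 = 6.322278
  W → negative
Point 2:
  φ: 46′ + 23.04″ = 46.38400′; 46 + 46.38400/60 = 46.773067
  S → negative
  Lon: 69° + 42/60 + 27/3600 = 69 + 0.700000 + 0.007500 = 69.707500
  W ⇒ negate
Point 3:
  Latitude: split at 2 digits → 47° and 34.8653′; 47 + 34.8653/60 = 47.581088
  S ⇒ negate
  Longitude: degrees = first 3 digits = 0, minutes = 26.9474; 0 + 26.9474/60 = 0.449123
  W ⇒ negate
Point 4:
  Lat: split at 2 digits → 88° and 39.9358′; 88 + 39.9358/60 = 88.665597
  S ⇒ negate
  λ: split at 3 digits → 178° and 48.7344′; 178 + 48.7344/60 = 178.812240
  W ⇒ negate
Point 5:
  Lat: split at 2 digits → 78° and 29.12716′; 78 + 29.12716/60 = 78.485453
  hemisphere S, so the sign is −
  λ: split at 3 digits → 084° and 7.3593′; 84 + 7.3593/60 = 84.122655
  hemisphere W, so the sign is −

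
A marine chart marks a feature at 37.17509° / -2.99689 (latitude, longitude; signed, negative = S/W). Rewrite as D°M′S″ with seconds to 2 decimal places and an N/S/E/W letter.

37°10′30.32″ N, 2°59′48.80″ W

Latitude: whole degrees 37; 10.50540′ → 10′ and 30.3240″
Longitude is negative → W; |value| = 2.996890
Lon: 0.996890 × 60 = 59.81340′ → 59′, remainder × 60 = 48.8040″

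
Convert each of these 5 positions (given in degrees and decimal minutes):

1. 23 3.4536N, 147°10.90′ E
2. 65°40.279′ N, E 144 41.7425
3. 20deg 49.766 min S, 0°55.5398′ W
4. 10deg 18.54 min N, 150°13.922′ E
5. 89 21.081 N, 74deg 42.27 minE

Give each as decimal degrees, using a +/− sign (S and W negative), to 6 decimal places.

1. 23.057560, 147.181667
2. 65.671317, 144.695708
3. -20.829433, -0.925663
4. 10.309000, 150.232033
5. 89.351350, 74.704500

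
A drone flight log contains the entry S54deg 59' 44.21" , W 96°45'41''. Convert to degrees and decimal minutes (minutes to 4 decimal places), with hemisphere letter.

φ: 59 + 44.21/60 = 59.736833′
Longitude: 45 + 41/60 = 45.683333′

54° 59.7368′ S, 96° 45.6833′ W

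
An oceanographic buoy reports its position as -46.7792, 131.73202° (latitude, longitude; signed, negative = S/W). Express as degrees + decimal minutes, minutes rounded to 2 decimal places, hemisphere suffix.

Latitude is negative → S; |value| = 46.779200
Latitude: 46° + 0.779200 × 60 = 46° 46.7520′
Lon: fractional part 0.732020 → 43.9212 minutes

46° 46.75′ S, 131° 43.92′ E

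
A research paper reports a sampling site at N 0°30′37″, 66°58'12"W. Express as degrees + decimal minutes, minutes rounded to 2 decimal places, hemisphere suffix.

Lat: seconds/60 = 0.61667; minutes = 30 + 0.61667 = 30.6167
Lon: 58 + 12/60 = 58.2000′

0° 30.62′ N, 66° 58.20′ W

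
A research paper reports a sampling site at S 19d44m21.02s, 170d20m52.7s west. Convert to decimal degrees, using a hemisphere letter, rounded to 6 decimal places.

19.739172° S, 170.347972° W

φ: 44′ + 21.02″ = 44.35033′; 19 + 44.35033/60 = 19.7391722
Lon: 170 + 20/60 + 52.7/3600 = 170.3479722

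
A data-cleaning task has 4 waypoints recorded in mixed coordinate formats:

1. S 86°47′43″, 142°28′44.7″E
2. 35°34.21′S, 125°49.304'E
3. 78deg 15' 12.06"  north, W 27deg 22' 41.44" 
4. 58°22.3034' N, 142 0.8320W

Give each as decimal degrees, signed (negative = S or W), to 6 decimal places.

1. -86.795278, 142.479083
2. -35.570167, 125.821733
3. 78.253350, -27.378178
4. 58.371723, -142.013867

Point 1:
  Latitude: 47′ + 43″ = 47.71667′; 86 + 47.71667/60 = 86.7952778
  S → negative
  Longitude: 142° + 28/60 + 44.7/3600 = 142 + 0.466667 + 0.012417 = 142.4790833
  E → positive
Point 2:
  φ: 34.21′ = 0.570167°; total 35.5701667
  hemisphere S, so the sign is −
  Lon: 125 + 49.304/60 = 125.8217333
  E ⇒ keep positive
Point 3:
  Latitude: 78° + 15/60 + 12.06/3600 = 78 + 0.250000 + 0.003350 = 78.2533500
  N ⇒ keep positive
  Longitude: 22′ + 41.44″ = 22.69067′; 27 + 22.69067/60 = 27.3781778
  W ⇒ negate
Point 4:
  φ: 58 + 22.3034/60 = 58.3717233
  N → positive
  Lon: 142 + 0.832/60 = 142.0138667
  W → negative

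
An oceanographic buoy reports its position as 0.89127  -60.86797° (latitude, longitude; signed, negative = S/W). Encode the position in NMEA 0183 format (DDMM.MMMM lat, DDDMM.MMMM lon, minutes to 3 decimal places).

0053.476,N / 06052.078,W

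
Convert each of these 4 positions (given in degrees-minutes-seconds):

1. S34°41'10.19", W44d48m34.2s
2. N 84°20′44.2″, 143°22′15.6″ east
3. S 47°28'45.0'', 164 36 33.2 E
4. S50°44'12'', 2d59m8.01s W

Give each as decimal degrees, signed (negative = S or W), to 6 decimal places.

Point 1:
  φ: 34° + 41/60 + 10.19/3600 = 34 + 0.683333 + 0.002831 = 34.6861639
  hemisphere S, so the sign is −
  Lon: 44° + 48/60 + 34.2/3600 = 44 + 0.800000 + 0.009500 = 44.8095000
  W → negative
Point 2:
  φ: 84 + 20/60 + 44.2/3600 = 84.3456111
  N ⇒ keep positive
  λ: 22′ + 15.6″ = 22.26000′; 143 + 22.26000/60 = 143.3710000
  E → positive
Point 3:
  φ: 28′ + 45″ = 28.75000′; 47 + 28.75000/60 = 47.4791667
  S ⇒ negate
  λ: 36′ + 33.2″ = 36.55333′; 164 + 36.55333/60 = 164.6092222
  E → positive
Point 4:
  Latitude: 50 + 44/60 + 12/3600 = 50.7366667
  S → negative
  Longitude: 59′ + 8.01″ = 59.13350′; 2 + 59.13350/60 = 2.9855583
  hemisphere W, so the sign is −

1. -34.686164, -44.809500
2. 84.345611, 143.371000
3. -47.479167, 164.609222
4. -50.736667, -2.985558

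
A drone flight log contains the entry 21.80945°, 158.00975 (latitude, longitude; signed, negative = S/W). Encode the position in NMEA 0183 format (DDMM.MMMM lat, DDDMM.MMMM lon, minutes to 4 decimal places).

Lat: 21° + 0.809450 × 60 = 21° 48.567000′
λ: fractional part 0.009750 → 0.585000 minutes

2148.5670,N / 15800.5850,E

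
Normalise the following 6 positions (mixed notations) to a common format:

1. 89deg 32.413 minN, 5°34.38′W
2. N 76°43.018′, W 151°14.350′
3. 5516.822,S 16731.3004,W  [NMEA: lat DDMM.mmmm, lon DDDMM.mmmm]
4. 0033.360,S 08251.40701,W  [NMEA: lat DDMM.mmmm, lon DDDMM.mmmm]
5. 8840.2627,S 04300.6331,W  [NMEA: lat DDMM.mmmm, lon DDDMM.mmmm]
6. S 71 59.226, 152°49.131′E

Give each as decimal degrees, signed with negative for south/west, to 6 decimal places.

Point 1:
  Lat: 89 + 32.413/60 = 89.5402167
  N → positive
  Longitude: 5 + 34.38/60 = 5.5730000
  W ⇒ negate
Point 2:
  φ: 43.018′ = 0.716967°; total 76.7169667
  N → positive
  λ: 151 + 14.35/60 = 151.2391667
  W ⇒ negate
Point 3:
  Lat: degrees = first 2 digits = 55, minutes = 16.822; 55 + 16.822/60 = 55.2803667
  S → negative
  Longitude: degrees = first 3 digits = 167, minutes = 31.3004; 167 + 31.3004/60 = 167.5216733
  hemisphere W, so the sign is −
Point 4:
  φ: degrees = first 2 digits = 0, minutes = 33.36; 0 + 33.36/60 = 0.5560000
  S → negative
  Longitude: degrees = first 3 digits = 82, minutes = 51.40701; 82 + 51.40701/60 = 82.8567835
  hemisphere W, so the sign is −
Point 5:
  φ: degrees = first 2 digits = 88, minutes = 40.2627; 88 + 40.2627/60 = 88.6710450
  hemisphere S, so the sign is −
  λ: split at 3 digits → 043° and 0.6331′; 43 + 0.6331/60 = 43.0105517
  W ⇒ negate
Point 6:
  Lat: 59.226′ = 0.987100°; total 71.9871000
  S ⇒ negate
  λ: 49.131′ = 0.818850°; total 152.8188500
  E ⇒ keep positive

1. 89.540217, -5.573000
2. 76.716967, -151.239167
3. -55.280367, -167.521673
4. -0.556000, -82.856784
5. -88.671045, -43.010552
6. -71.987100, 152.818850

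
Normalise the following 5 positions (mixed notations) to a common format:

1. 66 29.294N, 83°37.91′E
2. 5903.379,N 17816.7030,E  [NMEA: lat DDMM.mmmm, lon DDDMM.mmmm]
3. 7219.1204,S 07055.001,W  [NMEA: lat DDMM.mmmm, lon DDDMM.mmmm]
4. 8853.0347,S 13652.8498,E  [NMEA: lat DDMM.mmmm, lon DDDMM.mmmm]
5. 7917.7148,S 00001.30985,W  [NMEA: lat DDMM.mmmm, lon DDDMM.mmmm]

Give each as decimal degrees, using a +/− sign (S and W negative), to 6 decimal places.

Point 1:
  Latitude: 66 + 29.294/60 = 66.4882333
  N → positive
  Longitude: 83 + 37.91/60 = 83.6318333
  E ⇒ keep positive
Point 2:
  φ: degrees = first 2 digits = 59, minutes = 3.379; 59 + 3.379/60 = 59.0563167
  N ⇒ keep positive
  λ: split at 3 digits → 178° and 16.703′; 178 + 16.703/60 = 178.2783833
  E → positive
Point 3:
  Lat: degrees = first 2 digits = 72, minutes = 19.1204; 72 + 19.1204/60 = 72.3186733
  S → negative
  λ: split at 3 digits → 070° and 55.001′; 70 + 55.001/60 = 70.9166833
  W → negative
Point 4:
  φ: split at 2 digits → 88° and 53.0347′; 88 + 53.0347/60 = 88.8839117
  hemisphere S, so the sign is −
  λ: degrees = first 3 digits = 136, minutes = 52.8498; 136 + 52.8498/60 = 136.8808300
  E ⇒ keep positive
Point 5:
  φ: split at 2 digits → 79° and 17.7148′; 79 + 17.7148/60 = 79.2952467
  S ⇒ negate
  Lon: degrees = first 3 digits = 0, minutes = 1.30985; 0 + 1.30985/60 = 0.0218308
  W → negative

1. 66.488233, 83.631833
2. 59.056317, 178.278383
3. -72.318673, -70.916683
4. -88.883912, 136.880830
5. -79.295247, -0.021831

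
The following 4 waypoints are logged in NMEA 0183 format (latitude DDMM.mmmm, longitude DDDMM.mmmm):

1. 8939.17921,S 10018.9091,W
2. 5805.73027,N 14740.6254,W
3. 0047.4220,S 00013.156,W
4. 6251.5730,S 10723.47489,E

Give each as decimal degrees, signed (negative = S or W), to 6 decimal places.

1. -89.652987, -100.315152
2. 58.095505, -147.677090
3. -0.790367, -0.219267
4. -62.859550, 107.391248

Point 1:
  φ: degrees = first 2 digits = 89, minutes = 39.17921; 89 + 39.17921/60 = 89.6529868
  hemisphere S, so the sign is −
  λ: degrees = first 3 digits = 100, minutes = 18.9091; 100 + 18.9091/60 = 100.3151517
  W ⇒ negate
Point 2:
  Lat: split at 2 digits → 58° and 5.73027′; 58 + 5.73027/60 = 58.0955045
  N ⇒ keep positive
  λ: split at 3 digits → 147° and 40.6254′; 147 + 40.6254/60 = 147.6770900
  hemisphere W, so the sign is −
Point 3:
  Latitude: degrees = first 2 digits = 0, minutes = 47.422; 0 + 47.422/60 = 0.7903667
  S → negative
  λ: split at 3 digits → 000° and 13.156′; 0 + 13.156/60 = 0.2192667
  W ⇒ negate
Point 4:
  Latitude: split at 2 digits → 62° and 51.573′; 62 + 51.573/60 = 62.8595500
  S ⇒ negate
  Lon: split at 3 digits → 107° and 23.47489′; 107 + 23.47489/60 = 107.3912482
  E → positive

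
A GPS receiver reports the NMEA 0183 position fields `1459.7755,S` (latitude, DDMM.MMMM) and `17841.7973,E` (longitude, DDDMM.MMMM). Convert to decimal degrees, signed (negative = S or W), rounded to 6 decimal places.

-14.996258, 178.696622

Lat: degrees = first 2 digits = 14, minutes = 59.7755; 14 + 59.7755/60 = 14.9962583
S → negative
λ: degrees = first 3 digits = 178, minutes = 41.7973; 178 + 41.7973/60 = 178.6966217
E ⇒ keep positive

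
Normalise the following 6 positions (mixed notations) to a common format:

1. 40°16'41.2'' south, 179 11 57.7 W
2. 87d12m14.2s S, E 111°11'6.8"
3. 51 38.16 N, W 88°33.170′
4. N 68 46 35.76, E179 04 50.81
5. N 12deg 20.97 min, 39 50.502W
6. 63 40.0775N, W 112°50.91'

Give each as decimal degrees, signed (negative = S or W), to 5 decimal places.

1. -40.27811, -179.19936
2. -87.20394, 111.18522
3. 51.63600, -88.55283
4. 68.77660, 179.08078
5. 12.34950, -39.84170
6. 63.66796, -112.84850

Point 1:
  Lat: 40 + 16/60 + 41.2/3600 = 40.278111
  S → negative
  λ: 179° + 11/60 + 57.7/3600 = 179 + 0.183333 + 0.016028 = 179.199361
  hemisphere W, so the sign is −
Point 2:
  Lat: 87° + 12/60 + 14.2/3600 = 87 + 0.200000 + 0.003944 = 87.203944
  hemisphere S, so the sign is −
  Longitude: 111 + 11/60 + 6.8/3600 = 111.185222
  E → positive
Point 3:
  φ: 51 + 38.16/60 = 51.636000
  N ⇒ keep positive
  Longitude: 88 + 33.17/60 = 88.552833
  hemisphere W, so the sign is −
Point 4:
  Lat: 68° + 46/60 + 35.76/3600 = 68 + 0.766667 + 0.009933 = 68.776600
  N → positive
  Lon: 4′ + 50.81″ = 4.84683′; 179 + 4.84683/60 = 179.080781
  E ⇒ keep positive
Point 5:
  φ: 20.97′ = 0.349500°; total 12.349500
  N ⇒ keep positive
  Lon: 50.502′ = 0.841700°; total 39.841700
  W ⇒ negate
Point 6:
  Lat: 40.0775′ = 0.667958°; total 63.667958
  N → positive
  Lon: 112 + 50.91/60 = 112.848500
  hemisphere W, so the sign is −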